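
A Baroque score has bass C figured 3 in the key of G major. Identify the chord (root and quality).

C major

The figures 3 indicate a triad in root position.
In root position the bass is the root, so the root is C.
The chord tones are C, E, G, giving C major.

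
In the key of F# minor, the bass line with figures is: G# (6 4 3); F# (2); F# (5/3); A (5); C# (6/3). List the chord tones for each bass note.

G# (6/4/3): G#, B, C#, E.
F# (6/4/2): F#, G#, B, D.
F# (5/3): F#, A, C#.
A (5/3): A, C#, E.
C# (6/3): C#, E, A.

G#, B, C#, E | F#, G#, B, D | F#, A, C# | A, C#, E | C#, E, A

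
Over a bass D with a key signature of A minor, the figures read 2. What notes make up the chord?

D, E, G, B

The written figures 2 are shorthand for 6/4/2: the 6/4 are implied.
A second above D in this key is E.
A fourth above D in this key is G.
A sixth above D in this key is B.
Together with the bass D, this spells E minor seventh in third inversion.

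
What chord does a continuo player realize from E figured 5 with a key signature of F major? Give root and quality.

E diminished

The figures 5 indicate a triad in root position.
In root position the bass is the root, so the root is E.
The chord tones are E, G, Bb, giving E diminished.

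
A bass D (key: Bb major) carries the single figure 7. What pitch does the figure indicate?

C

Counting 6 letter steps above D lands on C; in Bb major, that letter is C.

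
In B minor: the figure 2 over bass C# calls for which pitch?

Counting 1 letter step above C# lands on D; in B minor, that letter is D.

D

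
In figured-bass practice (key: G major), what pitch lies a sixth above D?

B

Counting 5 letter steps above D lands on B; in G major, that letter is B.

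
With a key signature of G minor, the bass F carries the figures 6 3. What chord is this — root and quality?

The figures 6 3 indicate a triad in first inversion.
In first inversion the root lies a sixth above the bass: a sixth above F in G minor is D.
The chord tones are F, A, D, giving D minor.

D minor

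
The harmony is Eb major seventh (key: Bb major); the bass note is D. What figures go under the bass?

D is the seventh of Eb major seventh, so the chord is in third inversion.
A seventh chord in third inversion is figured 6/4/2, conventionally abbreviated 4/2.

4/2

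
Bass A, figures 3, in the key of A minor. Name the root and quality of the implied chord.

The figures 3 indicate a triad in root position.
In root position the bass is the root, so the root is A.
The chord tones are A, C, E, giving A minor.

A minor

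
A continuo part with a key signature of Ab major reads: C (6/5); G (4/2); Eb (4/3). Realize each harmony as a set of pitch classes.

C, Eb, G, Ab | G, Ab, C, Eb | Eb, G, Ab, C

C (6/5/3): C, Eb, G, Ab.
G (6/4/2): G, Ab, C, Eb.
Eb (6/4/3): Eb, G, Ab, C.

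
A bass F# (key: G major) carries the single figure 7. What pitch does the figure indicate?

E

Counting 6 letter steps above F# lands on E; in G major, that letter is E.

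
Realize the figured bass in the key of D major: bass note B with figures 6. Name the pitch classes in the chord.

B, D, G

The written figures 6 are shorthand for 6/3: the 3 is implied.
A third above B in this key is D.
A sixth above B in this key is G.
Together with the bass B, this spells G major in first inversion.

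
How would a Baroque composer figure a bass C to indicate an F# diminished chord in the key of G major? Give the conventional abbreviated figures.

C is the fifth of F# diminished, so the chord is in second inversion.
A triad in second inversion is figured 6/4, conventionally abbreviated 6/4.

6/4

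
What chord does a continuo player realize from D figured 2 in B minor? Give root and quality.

E minor seventh

The figures 2 indicate a seventh chord in third inversion.
In third inversion the root lies a second above the bass: a second above D in B minor is E.
The chord tones are D, E, G, B, giving E minor seventh.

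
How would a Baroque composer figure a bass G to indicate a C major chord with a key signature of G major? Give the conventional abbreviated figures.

6/4

G is the fifth of C major, so the chord is in second inversion.
A triad in second inversion is figured 6/4, conventionally abbreviated 6/4.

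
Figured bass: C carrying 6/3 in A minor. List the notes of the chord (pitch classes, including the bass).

C, E, A

A third above C in this key is E.
A sixth above C in this key is A.
Together with the bass C, this spells A minor in first inversion.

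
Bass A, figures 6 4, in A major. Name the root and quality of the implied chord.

The figures 6 4 indicate a triad in second inversion.
In second inversion the root lies a fourth above the bass: a fourth above A in A major is D.
The chord tones are A, D, F#, giving D major.

D major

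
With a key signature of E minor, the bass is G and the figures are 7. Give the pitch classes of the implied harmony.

The written figures 7 are shorthand for 7/5/3: the 5/3 are implied.
A third above G in this key is B.
A fifth above G in this key is D.
A seventh above G in this key is F#.
Together with the bass G, this spells G major seventh in root position.

G, B, D, F#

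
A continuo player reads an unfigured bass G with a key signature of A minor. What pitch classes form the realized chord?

An unfigured bass implies 5/3.
A third above G in this key is B.
A fifth above G in this key is D.
Together with the bass G, this spells G major in root position.

G, B, D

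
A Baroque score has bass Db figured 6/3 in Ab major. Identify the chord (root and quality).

The figures 6/3 indicate a triad in first inversion.
In first inversion the root lies a sixth above the bass: a sixth above Db in Ab major is Bb.
The chord tones are Db, F, Bb, giving Bb minor.

Bb minor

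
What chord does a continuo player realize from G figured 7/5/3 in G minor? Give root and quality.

G minor seventh

The figures 7/5/3 indicate a seventh chord in root position.
In root position the bass is the root, so the root is G.
The chord tones are G, Bb, D, F, giving G minor seventh.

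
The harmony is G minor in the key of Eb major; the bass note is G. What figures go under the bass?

no figures

G is the root of G minor, so the chord is in root position.
A triad in root position is figured 5/3, conventionally abbreviated (no figures — root-position triad).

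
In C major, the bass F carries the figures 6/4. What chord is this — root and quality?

The figures 6/4 indicate a triad in second inversion.
In second inversion the root lies a fourth above the bass: a fourth above F in C major is B.
The chord tones are F, B, D, giving B diminished.

B diminished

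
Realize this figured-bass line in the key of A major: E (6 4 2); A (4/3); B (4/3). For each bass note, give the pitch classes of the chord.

E (6/4/2): E, F#, A, C#.
A (6/4/3): A, C#, D, F#.
B (6/4/3): B, D, E, G#.

E, F#, A, C# | A, C#, D, F# | B, D, E, G#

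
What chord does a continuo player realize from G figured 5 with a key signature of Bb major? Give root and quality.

G minor

The figures 5 indicate a triad in root position.
In root position the bass is the root, so the root is G.
The chord tones are G, Bb, D, giving G minor.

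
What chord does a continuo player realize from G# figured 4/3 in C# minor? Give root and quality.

C# minor seventh

The figures 4/3 indicate a seventh chord in second inversion.
In second inversion the root lies a fourth above the bass: a fourth above G# in C# minor is C#.
The chord tones are G#, B, C#, E, giving C# minor seventh.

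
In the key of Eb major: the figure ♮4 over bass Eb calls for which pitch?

A

Counting 3 letter steps above Eb lands on A; in Eb major, that letter is Ab.
The ♮4 figure makes it natural, giving A.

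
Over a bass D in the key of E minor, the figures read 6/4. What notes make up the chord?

A fourth above D in this key is G.
A sixth above D in this key is B.
Together with the bass D, this spells G major in second inversion.

D, G, B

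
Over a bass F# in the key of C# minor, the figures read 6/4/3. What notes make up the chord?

A third above F# in this key is A.
A fourth above F# in this key is B.
A sixth above F# in this key is D#.
Together with the bass F#, this spells B dominant seventh in second inversion.

F#, A, B, D#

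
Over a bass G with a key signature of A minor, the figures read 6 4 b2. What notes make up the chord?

G, Ab, C, E

A second above G in this key is A, lowered to Ab by the flat.
A fourth above G in this key is C.
A sixth above G in this key is E.
Together with the bass G, this spells Ab augmented major seventh in third inversion.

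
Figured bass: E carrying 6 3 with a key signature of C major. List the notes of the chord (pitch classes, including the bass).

A third above E in this key is G.
A sixth above E in this key is C.
Together with the bass E, this spells C major in first inversion.

E, G, C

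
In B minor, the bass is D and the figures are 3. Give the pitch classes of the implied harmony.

The written figures 3 are shorthand for 5/3: the 5 is implied.
A third above D in this key is F#.
A fifth above D in this key is A.
Together with the bass D, this spells D major in root position.

D, F#, A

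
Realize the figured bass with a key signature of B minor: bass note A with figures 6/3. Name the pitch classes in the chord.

A third above A in this key is C#.
A sixth above A in this key is F#.
Together with the bass A, this spells F# minor in first inversion.

A, C#, F#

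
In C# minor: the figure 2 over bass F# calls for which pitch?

G#

Counting 1 letter step above F# lands on G; in C# minor, that letter is G#.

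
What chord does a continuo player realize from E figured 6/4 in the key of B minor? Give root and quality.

A major

The figures 6/4 indicate a triad in second inversion.
In second inversion the root lies a fourth above the bass: a fourth above E in B minor is A.
The chord tones are E, A, C#, giving A major.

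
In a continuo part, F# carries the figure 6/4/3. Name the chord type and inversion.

seventh chord, second inversion

Intervals of 6/4/3 above the bass form a seventh chord; the bass is the fifth, so this is second inversion.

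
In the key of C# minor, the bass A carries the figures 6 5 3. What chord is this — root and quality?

F# minor seventh

The figures 6 5 3 indicate a seventh chord in first inversion.
In first inversion the root lies a sixth above the bass: a sixth above A in C# minor is F#.
The chord tones are A, C#, E, F#, giving F# minor seventh.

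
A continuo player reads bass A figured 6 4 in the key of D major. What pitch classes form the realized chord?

A fourth above A in this key is D.
A sixth above A in this key is F#.
Together with the bass A, this spells D major in second inversion.

A, D, F#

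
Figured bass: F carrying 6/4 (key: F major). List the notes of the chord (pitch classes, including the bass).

F, Bb, D

A fourth above F in this key is Bb.
A sixth above F in this key is D.
Together with the bass F, this spells Bb major in second inversion.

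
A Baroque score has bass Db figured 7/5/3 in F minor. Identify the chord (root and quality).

Db major seventh

The figures 7/5/3 indicate a seventh chord in root position.
In root position the bass is the root, so the root is Db.
The chord tones are Db, F, Ab, C, giving Db major seventh.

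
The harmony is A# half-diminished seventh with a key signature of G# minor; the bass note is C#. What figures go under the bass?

C# is the third of A# half-diminished seventh, so the chord is in first inversion.
A seventh chord in first inversion is figured 6/5/3, conventionally abbreviated 6/5.

6/5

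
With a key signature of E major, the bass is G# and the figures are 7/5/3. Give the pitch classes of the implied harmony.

A third above G# in this key is B.
A fifth above G# in this key is D#.
A seventh above G# in this key is F#.
Together with the bass G#, this spells G# minor seventh in root position.

G#, B, D#, F#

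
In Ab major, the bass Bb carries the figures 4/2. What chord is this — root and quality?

C minor seventh

The figures 4/2 indicate a seventh chord in third inversion.
In third inversion the root lies a second above the bass: a second above Bb in Ab major is C.
The chord tones are Bb, C, Eb, G, giving C minor seventh.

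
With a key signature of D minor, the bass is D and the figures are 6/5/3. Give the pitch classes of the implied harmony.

D, F, A, Bb

A third above D in this key is F.
A fifth above D in this key is A.
A sixth above D in this key is Bb.
Together with the bass D, this spells Bb major seventh in first inversion.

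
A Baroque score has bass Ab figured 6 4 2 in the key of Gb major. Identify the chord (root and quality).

Bb minor seventh

The figures 6 4 2 indicate a seventh chord in third inversion.
In third inversion the root lies a second above the bass: a second above Ab in Gb major is Bb.
The chord tones are Ab, Bb, Db, F, giving Bb minor seventh.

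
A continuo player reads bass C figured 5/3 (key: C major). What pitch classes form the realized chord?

C, E, G

A third above C in this key is E.
A fifth above C in this key is G.
Together with the bass C, this spells C major in root position.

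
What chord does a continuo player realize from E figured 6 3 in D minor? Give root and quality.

The figures 6 3 indicate a triad in first inversion.
In first inversion the root lies a sixth above the bass: a sixth above E in D minor is C.
The chord tones are E, G, C, giving C major.

C major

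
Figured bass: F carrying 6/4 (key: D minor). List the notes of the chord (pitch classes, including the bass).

A fourth above F in this key is Bb.
A sixth above F in this key is D.
Together with the bass F, this spells Bb major in second inversion.

F, Bb, D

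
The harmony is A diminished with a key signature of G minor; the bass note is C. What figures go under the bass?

C is the third of A diminished, so the chord is in first inversion.
A triad in first inversion is figured 6/3, conventionally abbreviated 6.

6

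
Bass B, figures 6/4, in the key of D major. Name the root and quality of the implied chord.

E minor

The figures 6/4 indicate a triad in second inversion.
In second inversion the root lies a fourth above the bass: a fourth above B in D major is E.
The chord tones are B, E, G, giving E minor.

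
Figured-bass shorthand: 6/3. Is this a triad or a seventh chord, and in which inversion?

triad, first inversion

Intervals of 6/3 above the bass form a triad; the bass is the third, so this is first inversion.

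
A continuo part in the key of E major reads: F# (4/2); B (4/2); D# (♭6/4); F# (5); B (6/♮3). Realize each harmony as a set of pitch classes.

F# (6/4/2): F#, G#, B, D#.
B (6/4/2): B, C#, E, G#.
D# (b6/4): D#, G#, Bb.
F# (5/3): F#, A, C#.
B (6/♮3): B, D, G#.

F#, G#, B, D# | B, C#, E, G# | D#, G#, Bb | F#, A, C# | B, D, G#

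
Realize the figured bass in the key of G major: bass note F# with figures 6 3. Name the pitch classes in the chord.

A third above F# in this key is A.
A sixth above F# in this key is D.
Together with the bass F#, this spells D major in first inversion.

F#, A, D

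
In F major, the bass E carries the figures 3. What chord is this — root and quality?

E diminished

The figures 3 indicate a triad in root position.
In root position the bass is the root, so the root is E.
The chord tones are E, G, Bb, giving E diminished.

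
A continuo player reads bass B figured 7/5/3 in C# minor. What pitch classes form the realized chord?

A third above B in this key is D#.
A fifth above B in this key is F#.
A seventh above B in this key is A.
Together with the bass B, this spells B dominant seventh in root position.

B, D#, F#, A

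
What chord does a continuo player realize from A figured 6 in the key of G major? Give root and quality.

F# diminished

The figures 6 indicate a triad in first inversion.
In first inversion the root lies a sixth above the bass: a sixth above A in G major is F#.
The chord tones are A, C, F#, giving F# diminished.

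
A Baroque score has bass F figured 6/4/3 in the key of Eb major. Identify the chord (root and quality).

The figures 6/4/3 indicate a seventh chord in second inversion.
In second inversion the root lies a fourth above the bass: a fourth above F in Eb major is Bb.
The chord tones are F, Ab, Bb, D, giving Bb dominant seventh.

Bb dominant seventh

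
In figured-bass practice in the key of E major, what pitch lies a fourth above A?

Counting 3 letter steps above A lands on D; in E major, that letter is D#.

D#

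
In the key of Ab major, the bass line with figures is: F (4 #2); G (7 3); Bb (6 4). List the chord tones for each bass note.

F, G#, Bb, Db | G, Bb, Db, F | Bb, Eb, G

F (6/4/#2): F, G#, Bb, Db.
G (7/5/3): G, Bb, Db, F.
Bb (6/4): Bb, Eb, G.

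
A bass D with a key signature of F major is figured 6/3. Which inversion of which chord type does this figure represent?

triad, first inversion

Intervals of 6/3 above the bass form a triad; the bass is the third, so this is first inversion.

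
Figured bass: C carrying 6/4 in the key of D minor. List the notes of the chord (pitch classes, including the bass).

C, F, A

A fourth above C in this key is F.
A sixth above C in this key is A.
Together with the bass C, this spells F major in second inversion.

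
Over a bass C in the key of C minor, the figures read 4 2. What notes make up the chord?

The written figures 4 2 are shorthand for 6/4/2: the 6 is implied.
A second above C in this key is D.
A fourth above C in this key is F.
A sixth above C in this key is Ab.
Together with the bass C, this spells D half-diminished seventh in third inversion.

C, D, F, Ab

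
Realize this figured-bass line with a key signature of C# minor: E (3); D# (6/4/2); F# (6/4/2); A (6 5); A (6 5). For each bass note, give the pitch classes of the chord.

E (5/3): E, G#, B.
D# (6/4/2): D#, E, G#, B.
F# (6/4/2): F#, G#, B, D#.
A (6/5/3): A, C#, E, F#.
A (6/5/3): A, C#, E, F#.

E, G#, B | D#, E, G#, B | F#, G#, B, D# | A, C#, E, F# | A, C#, E, F#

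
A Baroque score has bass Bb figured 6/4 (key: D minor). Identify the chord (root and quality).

The figures 6/4 indicate a triad in second inversion.
In second inversion the root lies a fourth above the bass: a fourth above Bb in D minor is E.
The chord tones are Bb, E, G, giving E diminished.

E diminished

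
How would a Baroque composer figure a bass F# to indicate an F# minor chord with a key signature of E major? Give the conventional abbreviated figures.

F# is the root of F# minor, so the chord is in root position.
A triad in root position is figured 5/3, conventionally abbreviated (no figures — root-position triad).

no figures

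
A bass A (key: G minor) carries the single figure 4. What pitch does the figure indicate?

D

Counting 3 letter steps above A lands on D; in G minor, that letter is D.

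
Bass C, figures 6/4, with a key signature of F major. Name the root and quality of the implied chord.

F major

The figures 6/4 indicate a triad in second inversion.
In second inversion the root lies a fourth above the bass: a fourth above C in F major is F.
The chord tones are C, F, A, giving F major.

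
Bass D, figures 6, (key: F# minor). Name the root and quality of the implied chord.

The figures 6 indicate a triad in first inversion.
In first inversion the root lies a sixth above the bass: a sixth above D in F# minor is B.
The chord tones are D, F#, B, giving B minor.

B minor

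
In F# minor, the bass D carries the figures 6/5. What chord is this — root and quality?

The figures 6/5 indicate a seventh chord in first inversion.
In first inversion the root lies a sixth above the bass: a sixth above D in F# minor is B.
The chord tones are D, F#, A, B, giving B minor seventh.

B minor seventh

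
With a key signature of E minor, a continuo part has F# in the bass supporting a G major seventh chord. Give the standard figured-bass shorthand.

F# is the seventh of G major seventh, so the chord is in third inversion.
A seventh chord in third inversion is figured 6/4/2, conventionally abbreviated 4/2.

4/2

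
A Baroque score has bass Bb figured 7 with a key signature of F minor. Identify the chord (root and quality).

Bb minor seventh

The figures 7 indicate a seventh chord in root position.
In root position the bass is the root, so the root is Bb.
The chord tones are Bb, Db, F, Ab, giving Bb minor seventh.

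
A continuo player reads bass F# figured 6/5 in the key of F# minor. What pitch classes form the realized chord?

The written figures 6/5 are shorthand for 6/5/3: the 3 is implied.
A third above F# in this key is A.
A fifth above F# in this key is C#.
A sixth above F# in this key is D.
Together with the bass F#, this spells D major seventh in first inversion.

F#, A, C#, D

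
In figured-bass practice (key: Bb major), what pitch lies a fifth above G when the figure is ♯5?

Counting 4 letter steps above G lands on D; in Bb major, that letter is D.
The #5 figure raises it a semitone, giving D#.

D#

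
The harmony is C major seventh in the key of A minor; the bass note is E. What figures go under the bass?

E is the third of C major seventh, so the chord is in first inversion.
A seventh chord in first inversion is figured 6/5/3, conventionally abbreviated 6/5.

6/5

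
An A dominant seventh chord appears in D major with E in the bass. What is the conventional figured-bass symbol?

4/3

E is the fifth of A dominant seventh, so the chord is in second inversion.
A seventh chord in second inversion is figured 6/4/3, conventionally abbreviated 4/3.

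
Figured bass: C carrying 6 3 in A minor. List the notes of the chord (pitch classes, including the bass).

C, E, A

A third above C in this key is E.
A sixth above C in this key is A.
Together with the bass C, this spells A minor in first inversion.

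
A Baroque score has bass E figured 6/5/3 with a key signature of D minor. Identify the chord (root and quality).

C dominant seventh

The figures 6/5/3 indicate a seventh chord in first inversion.
In first inversion the root lies a sixth above the bass: a sixth above E in D minor is C.
The chord tones are E, G, Bb, C, giving C dominant seventh.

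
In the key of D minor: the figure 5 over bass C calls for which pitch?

Counting 4 letter steps above C lands on G; in D minor, that letter is G.

G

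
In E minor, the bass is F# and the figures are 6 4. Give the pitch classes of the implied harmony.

F#, B, D

A fourth above F# in this key is B.
A sixth above F# in this key is D.
Together with the bass F#, this spells B minor in second inversion.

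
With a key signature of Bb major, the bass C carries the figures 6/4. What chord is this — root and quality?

The figures 6/4 indicate a triad in second inversion.
In second inversion the root lies a fourth above the bass: a fourth above C in Bb major is F.
The chord tones are C, F, A, giving F major.

F major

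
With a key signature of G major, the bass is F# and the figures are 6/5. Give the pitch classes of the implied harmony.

The written figures 6/5 are shorthand for 6/5/3: the 3 is implied.
A third above F# in this key is A.
A fifth above F# in this key is C.
A sixth above F# in this key is D.
Together with the bass F#, this spells D dominant seventh in first inversion.

F#, A, C, D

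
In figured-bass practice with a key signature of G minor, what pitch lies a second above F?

G

Counting 1 letter step above F lands on G; in G minor, that letter is G.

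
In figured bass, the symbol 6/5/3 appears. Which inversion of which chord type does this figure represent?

seventh chord, first inversion

Intervals of 6/5/3 above the bass form a seventh chord; the bass is the third, so this is first inversion.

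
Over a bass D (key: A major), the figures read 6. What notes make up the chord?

The written figures 6 are shorthand for 6/3: the 3 is implied.
A third above D in this key is F#.
A sixth above D in this key is B.
Together with the bass D, this spells B minor in first inversion.

D, F#, B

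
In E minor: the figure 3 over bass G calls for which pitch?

Counting 2 letter steps above G lands on B; in E minor, that letter is B.

B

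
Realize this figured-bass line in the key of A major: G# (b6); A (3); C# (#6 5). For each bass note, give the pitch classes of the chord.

G# (b6/3): G#, B, Eb.
A (5/3): A, C#, E.
C# (#6/5/3): C#, E, G#, A#.

G#, B, Eb | A, C#, E | C#, E, G#, A#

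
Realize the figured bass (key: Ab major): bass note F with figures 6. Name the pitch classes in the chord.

The written figures 6 are shorthand for 6/3: the 3 is implied.
A third above F in this key is Ab.
A sixth above F in this key is Db.
Together with the bass F, this spells Db major in first inversion.

F, Ab, Db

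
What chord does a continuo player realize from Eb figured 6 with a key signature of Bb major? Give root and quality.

The figures 6 indicate a triad in first inversion.
In first inversion the root lies a sixth above the bass: a sixth above Eb in Bb major is C.
The chord tones are Eb, G, C, giving C minor.

C minor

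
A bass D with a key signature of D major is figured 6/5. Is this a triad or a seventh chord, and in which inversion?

seventh chord, first inversion

6/5 is shorthand for 6/5/3.
Intervals of 6/5/3 above the bass form a seventh chord; the bass is the third, so this is first inversion.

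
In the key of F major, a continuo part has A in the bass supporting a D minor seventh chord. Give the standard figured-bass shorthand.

A is the fifth of D minor seventh, so the chord is in second inversion.
A seventh chord in second inversion is figured 6/4/3, conventionally abbreviated 4/3.

4/3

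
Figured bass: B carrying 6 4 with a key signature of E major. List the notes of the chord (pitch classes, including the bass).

B, E, G#

A fourth above B in this key is E.
A sixth above B in this key is G#.
Together with the bass B, this spells E major in second inversion.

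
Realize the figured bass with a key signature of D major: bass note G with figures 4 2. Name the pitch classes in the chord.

The written figures 4 2 are shorthand for 6/4/2: the 6 is implied.
A second above G in this key is A.
A fourth above G in this key is C#.
A sixth above G in this key is E.
Together with the bass G, this spells A dominant seventh in third inversion.

G, A, C#, E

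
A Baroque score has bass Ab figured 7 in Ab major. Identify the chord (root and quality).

The figures 7 indicate a seventh chord in root position.
In root position the bass is the root, so the root is Ab.
The chord tones are Ab, C, Eb, G, giving Ab major seventh.

Ab major seventh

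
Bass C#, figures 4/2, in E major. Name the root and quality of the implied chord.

The figures 4/2 indicate a seventh chord in third inversion.
In third inversion the root lies a second above the bass: a second above C# in E major is D#.
The chord tones are C#, D#, F#, A, giving D# half-diminished seventh.

D# half-diminished seventh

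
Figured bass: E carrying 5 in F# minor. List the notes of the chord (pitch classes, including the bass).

The written figures 5 are shorthand for 5/3: the 3 is implied.
A third above E in this key is G#.
A fifth above E in this key is B.
Together with the bass E, this spells E major in root position.

E, G#, B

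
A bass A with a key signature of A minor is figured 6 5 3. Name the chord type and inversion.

seventh chord, first inversion

Intervals of 6/5/3 above the bass form a seventh chord; the bass is the third, so this is first inversion.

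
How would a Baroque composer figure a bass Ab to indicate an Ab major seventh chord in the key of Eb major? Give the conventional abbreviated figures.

7

Ab is the root of Ab major seventh, so the chord is in root position.
A seventh chord in root position is figured 7/5/3, conventionally abbreviated 7.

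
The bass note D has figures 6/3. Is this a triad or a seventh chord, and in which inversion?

Intervals of 6/3 above the bass form a triad; the bass is the third, so this is first inversion.

triad, first inversion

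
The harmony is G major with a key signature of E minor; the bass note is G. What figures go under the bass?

no figures

G is the root of G major, so the chord is in root position.
A triad in root position is figured 5/3, conventionally abbreviated (no figures — root-position triad).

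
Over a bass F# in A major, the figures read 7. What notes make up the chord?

F#, A, C#, E

The written figures 7 are shorthand for 7/5/3: the 5/3 are implied.
A third above F# in this key is A.
A fifth above F# in this key is C#.
A seventh above F# in this key is E.
Together with the bass F#, this spells F# minor seventh in root position.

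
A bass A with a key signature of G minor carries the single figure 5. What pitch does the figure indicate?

Counting 4 letter steps above A lands on E; in G minor, that letter is Eb.

Eb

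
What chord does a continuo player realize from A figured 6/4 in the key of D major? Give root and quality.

The figures 6/4 indicate a triad in second inversion.
In second inversion the root lies a fourth above the bass: a fourth above A in D major is D.
The chord tones are A, D, F#, giving D major.

D major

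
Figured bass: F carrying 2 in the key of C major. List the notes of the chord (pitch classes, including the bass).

F, G, B, D

The written figures 2 are shorthand for 6/4/2: the 6/4 are implied.
A second above F in this key is G.
A fourth above F in this key is B.
A sixth above F in this key is D.
Together with the bass F, this spells G dominant seventh in third inversion.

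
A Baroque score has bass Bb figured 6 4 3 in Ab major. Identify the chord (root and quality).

Eb dominant seventh

The figures 6 4 3 indicate a seventh chord in second inversion.
In second inversion the root lies a fourth above the bass: a fourth above Bb in Ab major is Eb.
The chord tones are Bb, Db, Eb, G, giving Eb dominant seventh.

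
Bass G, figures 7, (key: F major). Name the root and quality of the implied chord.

The figures 7 indicate a seventh chord in root position.
In root position the bass is the root, so the root is G.
The chord tones are G, Bb, D, F, giving G minor seventh.

G minor seventh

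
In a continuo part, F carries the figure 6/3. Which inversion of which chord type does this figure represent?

triad, first inversion

Intervals of 6/3 above the bass form a triad; the bass is the third, so this is first inversion.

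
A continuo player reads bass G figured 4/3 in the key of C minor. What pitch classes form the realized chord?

G, Bb, C, Eb

The written figures 4/3 are shorthand for 6/4/3: the 6 is implied.
A third above G in this key is Bb.
A fourth above G in this key is C.
A sixth above G in this key is Eb.
Together with the bass G, this spells C minor seventh in second inversion.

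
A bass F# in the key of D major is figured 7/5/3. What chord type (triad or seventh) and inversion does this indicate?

seventh chord, root position

Intervals of 7/5/3 above the bass form a seventh chord; the bass is the root, so this is root position.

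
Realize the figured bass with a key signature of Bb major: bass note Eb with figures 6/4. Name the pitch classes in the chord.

A fourth above Eb in this key is A.
A sixth above Eb in this key is C.
Together with the bass Eb, this spells A diminished in second inversion.

Eb, A, C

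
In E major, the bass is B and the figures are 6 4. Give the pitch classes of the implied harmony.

A fourth above B in this key is E.
A sixth above B in this key is G#.
Together with the bass B, this spells E major in second inversion.

B, E, G#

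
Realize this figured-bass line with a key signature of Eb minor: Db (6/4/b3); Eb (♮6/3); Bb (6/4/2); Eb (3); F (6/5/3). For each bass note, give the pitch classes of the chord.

Db, Fb, Gb, Bb | Eb, Gb, C | Bb, Cb, Eb, Gb | Eb, Gb, Bb | F, Ab, Cb, Db

Db (6/4/b3): Db, Fb, Gb, Bb.
Eb (♮6/3): Eb, Gb, C.
Bb (6/4/2): Bb, Cb, Eb, Gb.
Eb (5/3): Eb, Gb, Bb.
F (6/5/3): F, Ab, Cb, Db.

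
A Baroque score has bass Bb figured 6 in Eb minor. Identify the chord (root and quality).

Gb major

The figures 6 indicate a triad in first inversion.
In first inversion the root lies a sixth above the bass: a sixth above Bb in Eb minor is Gb.
The chord tones are Bb, Db, Gb, giving Gb major.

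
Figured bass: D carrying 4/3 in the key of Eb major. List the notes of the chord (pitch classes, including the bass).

The written figures 4/3 are shorthand for 6/4/3: the 6 is implied.
A third above D in this key is F.
A fourth above D in this key is G.
A sixth above D in this key is Bb.
Together with the bass D, this spells G minor seventh in second inversion.

D, F, G, Bb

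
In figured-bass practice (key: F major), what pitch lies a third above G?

Bb

Counting 2 letter steps above G lands on B; in F major, that letter is Bb.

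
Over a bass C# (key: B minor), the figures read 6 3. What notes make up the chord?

A third above C# in this key is E.
A sixth above C# in this key is A.
Together with the bass C#, this spells A major in first inversion.

C#, E, A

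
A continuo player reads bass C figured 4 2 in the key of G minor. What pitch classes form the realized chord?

The written figures 4 2 are shorthand for 6/4/2: the 6 is implied.
A second above C in this key is D.
A fourth above C in this key is F.
A sixth above C in this key is A.
Together with the bass C, this spells D minor seventh in third inversion.

C, D, F, A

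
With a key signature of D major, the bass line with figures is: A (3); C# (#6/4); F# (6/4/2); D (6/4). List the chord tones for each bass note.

A, C#, E | C#, F#, A# | F#, G, B, D | D, G, B

A (5/3): A, C#, E.
C# (#6/4): C#, F#, A#.
F# (6/4/2): F#, G, B, D.
D (6/4): D, G, B.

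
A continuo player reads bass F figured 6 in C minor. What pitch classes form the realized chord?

F, Ab, D

The written figures 6 are shorthand for 6/3: the 3 is implied.
A third above F in this key is Ab.
A sixth above F in this key is D.
Together with the bass F, this spells D diminished in first inversion.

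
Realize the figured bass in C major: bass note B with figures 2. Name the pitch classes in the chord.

B, C, E, G

The written figures 2 are shorthand for 6/4/2: the 6/4 are implied.
A second above B in this key is C.
A fourth above B in this key is E.
A sixth above B in this key is G.
Together with the bass B, this spells C major seventh in third inversion.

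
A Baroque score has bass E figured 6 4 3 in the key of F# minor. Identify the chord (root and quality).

The figures 6 4 3 indicate a seventh chord in second inversion.
In second inversion the root lies a fourth above the bass: a fourth above E in F# minor is A.
The chord tones are E, G#, A, C#, giving A major seventh.

A major seventh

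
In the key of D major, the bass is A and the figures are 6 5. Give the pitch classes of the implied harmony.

A, C#, E, F#

The written figures 6 5 are shorthand for 6/5/3: the 3 is implied.
A third above A in this key is C#.
A fifth above A in this key is E.
A sixth above A in this key is F#.
Together with the bass A, this spells F# minor seventh in first inversion.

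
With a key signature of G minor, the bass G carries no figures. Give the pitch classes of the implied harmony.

G, Bb, D

An unfigured bass implies 5/3.
A third above G in this key is Bb.
A fifth above G in this key is D.
Together with the bass G, this spells G minor in root position.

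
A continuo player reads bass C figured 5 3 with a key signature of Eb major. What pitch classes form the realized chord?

C, Eb, G

A third above C in this key is Eb.
A fifth above C in this key is G.
Together with the bass C, this spells C minor in root position.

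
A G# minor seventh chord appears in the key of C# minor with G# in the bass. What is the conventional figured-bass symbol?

7

G# is the root of G# minor seventh, so the chord is in root position.
A seventh chord in root position is figured 7/5/3, conventionally abbreviated 7.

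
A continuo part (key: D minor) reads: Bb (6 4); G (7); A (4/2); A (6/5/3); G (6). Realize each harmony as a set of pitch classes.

Bb, E, G | G, Bb, D, F | A, Bb, D, F | A, C, E, F | G, Bb, E

Bb (6/4): Bb, E, G.
G (7/5/3): G, Bb, D, F.
A (6/4/2): A, Bb, D, F.
A (6/5/3): A, C, E, F.
G (6/3): G, Bb, E.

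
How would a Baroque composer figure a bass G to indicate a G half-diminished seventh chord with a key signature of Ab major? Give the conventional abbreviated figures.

G is the root of G half-diminished seventh, so the chord is in root position.
A seventh chord in root position is figured 7/5/3, conventionally abbreviated 7.

7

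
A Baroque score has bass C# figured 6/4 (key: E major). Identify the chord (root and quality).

F# minor

The figures 6/4 indicate a triad in second inversion.
In second inversion the root lies a fourth above the bass: a fourth above C# in E major is F#.
The chord tones are C#, F#, A, giving F# minor.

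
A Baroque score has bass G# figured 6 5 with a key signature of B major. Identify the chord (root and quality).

E major seventh

The figures 6 5 indicate a seventh chord in first inversion.
In first inversion the root lies a sixth above the bass: a sixth above G# in B major is E.
The chord tones are G#, B, D#, E, giving E major seventh.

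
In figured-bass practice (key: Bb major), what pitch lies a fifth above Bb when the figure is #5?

Counting 4 letter steps above Bb lands on F; in Bb major, that letter is F.
The #5 figure raises it a semitone, giving F#.

F#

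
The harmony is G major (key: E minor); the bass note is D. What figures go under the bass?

6/4

D is the fifth of G major, so the chord is in second inversion.
A triad in second inversion is figured 6/4, conventionally abbreviated 6/4.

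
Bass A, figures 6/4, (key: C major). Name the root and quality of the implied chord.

D minor

The figures 6/4 indicate a triad in second inversion.
In second inversion the root lies a fourth above the bass: a fourth above A in C major is D.
The chord tones are A, D, F, giving D minor.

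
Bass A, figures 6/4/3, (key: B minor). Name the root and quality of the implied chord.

D major seventh

The figures 6/4/3 indicate a seventh chord in second inversion.
In second inversion the root lies a fourth above the bass: a fourth above A in B minor is D.
The chord tones are A, C#, D, F#, giving D major seventh.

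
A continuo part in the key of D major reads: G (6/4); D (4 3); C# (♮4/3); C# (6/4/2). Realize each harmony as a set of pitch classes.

G, C#, E | D, F#, G, B | C#, E, F, A | C#, D, F#, A

G (6/4): G, C#, E.
D (6/4/3): D, F#, G, B.
C# (6/♮4/3): C#, E, F, A.
C# (6/4/2): C#, D, F#, A.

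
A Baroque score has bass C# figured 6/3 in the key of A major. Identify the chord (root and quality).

A major

The figures 6/3 indicate a triad in first inversion.
In first inversion the root lies a sixth above the bass: a sixth above C# in A major is A.
The chord tones are C#, E, A, giving A major.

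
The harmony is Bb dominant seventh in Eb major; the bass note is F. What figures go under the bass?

F is the fifth of Bb dominant seventh, so the chord is in second inversion.
A seventh chord in second inversion is figured 6/4/3, conventionally abbreviated 4/3.

4/3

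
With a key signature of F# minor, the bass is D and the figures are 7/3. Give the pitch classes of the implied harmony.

D, F#, A, C#

The written figures 7/3 are shorthand for 7/5/3: the 5 is implied.
A third above D in this key is F#.
A fifth above D in this key is A.
A seventh above D in this key is C#.
Together with the bass D, this spells D major seventh in root position.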